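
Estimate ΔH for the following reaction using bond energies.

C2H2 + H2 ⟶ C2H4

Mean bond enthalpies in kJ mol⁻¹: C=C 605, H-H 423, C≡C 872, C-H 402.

ΔH ≈ −114 kJ

Bonds broken (reactants):
  C≡C: 1 × 872 = 872
  C-H: 2 × 402 = 804
  H-H: 1 × 423 = 423
  Σ(broken) = 2099 kJ
Bonds formed (products):
  C-H: 4 × 402 = 1608
  C=C: 1 × 605 = 605
  Σ(formed) = 2213 kJ
ΔH = Σ(broken) − Σ(formed) = 2099 − 2213 = −114 kJ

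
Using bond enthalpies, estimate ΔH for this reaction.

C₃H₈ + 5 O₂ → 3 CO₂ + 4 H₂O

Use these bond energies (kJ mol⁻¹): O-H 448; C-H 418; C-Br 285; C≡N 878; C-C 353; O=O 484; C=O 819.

Bonds broken (reactants):
  C-C: 2 × 353 = 706
  C-H: 8 × 418 = 3344
  O=O: 5 × 484 = 2420
  Σ(broken) = 6470 kJ
Bonds formed (products):
  C=O: 6 × 819 = 4914
  O-H: 8 × 448 = 3584
  Σ(formed) = 8498 kJ
ΔH = Σ(broken) − Σ(formed) = 6470 − 8498 = −2028 kJ

ΔH ≈ −2028 kJ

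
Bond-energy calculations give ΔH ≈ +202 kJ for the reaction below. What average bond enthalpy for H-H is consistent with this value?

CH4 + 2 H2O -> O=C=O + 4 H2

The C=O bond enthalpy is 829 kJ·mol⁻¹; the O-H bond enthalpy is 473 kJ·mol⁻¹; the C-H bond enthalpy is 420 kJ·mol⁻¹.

Let D be the H-H bond energy.
Σ(broken) = 4×420 + 4×473 = 3572
Σ(formed) = 2×829 + 4×D = 1658 + 4D
ΔH = Σ(broken) − Σ(formed) = (3572) − (1658 + 4D) = +1914 − 4D
Setting this equal to +202 kJ gives 4D = 1712, so D = 428 kJ/mol.

D(H-H) ≈ 428 kJ/mol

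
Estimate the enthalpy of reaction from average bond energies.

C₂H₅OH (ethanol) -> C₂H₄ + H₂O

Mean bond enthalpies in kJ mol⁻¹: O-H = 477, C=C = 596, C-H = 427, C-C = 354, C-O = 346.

Bonds broken (reactants):
  C-C: 1 × 354 = 354
  C-H: 5 × 427 = 2135
  C-O: 1 × 346 = 346
  O-H: 1 × 477 = 477
  Σ(broken) = 3312 kJ
Bonds formed (products):
  C-H: 4 × 427 = 1708
  C=C: 1 × 596 = 596
  O-H: 2 × 477 = 954
  Σ(formed) = 3258 kJ
ΔH = Σ(broken) − Σ(formed) = 3312 − 3258 = +54 kJ

ΔH ≈ +54 kJ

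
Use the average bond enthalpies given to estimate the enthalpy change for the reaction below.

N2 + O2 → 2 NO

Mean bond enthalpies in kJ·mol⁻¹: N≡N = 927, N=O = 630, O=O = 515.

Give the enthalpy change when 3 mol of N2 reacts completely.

ΔH = +546 kJ

Bonds broken (reactants):
  N≡N: 1 × 927 = 927
  O=O: 1 × 515 = 515
  Σ(broken) = 1442 kJ
Bonds formed (products):
  N=O: 2 × 630 = 1260
  Σ(formed) = 1260 kJ
ΔH = Σ(broken) − Σ(formed) = 1442 − 1260 = +182 kJ
For 3× the reaction as written: 3 × (+182) = +546 kJ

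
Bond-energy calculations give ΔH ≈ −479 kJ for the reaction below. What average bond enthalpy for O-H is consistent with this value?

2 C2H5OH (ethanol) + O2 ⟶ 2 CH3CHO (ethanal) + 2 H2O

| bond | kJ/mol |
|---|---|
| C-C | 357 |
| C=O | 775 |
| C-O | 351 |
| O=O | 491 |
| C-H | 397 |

Let D be the O-H bond energy.
Σ(broken) = 2×357 + 10×397 + 2×351 + 2×D + 1×491 = 5877 + 2D
Σ(formed) = 2×357 + 8×397 + 2×775 + 4×D = 5440 + 4D
ΔH = Σ(broken) − Σ(formed) = (5877 + 2D) − (5440 + 4D) = +437 − 2D
Setting this equal to −479 kJ gives 2D = 916, so D = 458 kJ/mol.

D(O-H) ≈ 458 kJ/mol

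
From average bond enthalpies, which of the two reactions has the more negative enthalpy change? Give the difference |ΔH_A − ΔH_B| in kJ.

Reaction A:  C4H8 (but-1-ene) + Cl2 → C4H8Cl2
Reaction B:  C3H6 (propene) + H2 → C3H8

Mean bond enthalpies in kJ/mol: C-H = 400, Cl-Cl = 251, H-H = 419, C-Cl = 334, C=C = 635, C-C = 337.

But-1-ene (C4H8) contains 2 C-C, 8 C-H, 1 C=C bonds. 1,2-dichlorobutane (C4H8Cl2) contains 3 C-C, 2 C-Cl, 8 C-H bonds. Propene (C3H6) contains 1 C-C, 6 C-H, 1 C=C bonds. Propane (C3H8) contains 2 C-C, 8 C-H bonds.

Reaction A:
  Bonds broken (reactants):
    C-C: 2 × 337 = 674
    C-H: 8 × 400 = 3200
    C=C: 1 × 635 = 635
    Cl-Cl: 1 × 251 = 251
    Σ(broken) = 4760 kJ
  Bonds formed (products):
    C-C: 3 × 337 = 1011
    C-Cl: 2 × 334 = 668
    C-H: 8 × 400 = 3200
    Σ(formed) = 4879 kJ
  ΔH_A = 4760 − 4879 = −119 kJ
Reaction B:
  Bonds broken (reactants):
    C-C: 1 × 337 = 337
    C-H: 6 × 400 = 2400
    C=C: 1 × 635 = 635
    H-H: 1 × 419 = 419
    Σ(broken) = 3791 kJ
  Bonds formed (products):
    C-C: 2 × 337 = 674
    C-H: 8 × 400 = 3200
    Σ(formed) = 3874 kJ
  ΔH_B = 3791 − 3874 = −83 kJ
ΔH_A − ΔH_B = −36 kJ, so reaction A has the more negative ΔH; |ΔH_A − ΔH_B| = 36 kJ.

Reaction A, by 36 kJ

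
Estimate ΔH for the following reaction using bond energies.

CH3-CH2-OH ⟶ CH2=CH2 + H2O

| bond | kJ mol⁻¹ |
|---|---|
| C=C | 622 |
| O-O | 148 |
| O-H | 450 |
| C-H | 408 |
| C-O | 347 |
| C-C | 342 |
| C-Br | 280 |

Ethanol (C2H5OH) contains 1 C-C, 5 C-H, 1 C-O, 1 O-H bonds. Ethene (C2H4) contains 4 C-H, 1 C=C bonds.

Bonds broken (reactants):
  C-C: 1 × 342 = 342
  C-H: 5 × 408 = 2040
  C-O: 1 × 347 = 347
  O-H: 1 × 450 = 450
  Σ(broken) = 3179 kJ
Bonds formed (products):
  C-H: 4 × 408 = 1632
  C=C: 1 × 622 = 622
  O-H: 2 × 450 = 900
  Σ(formed) = 3154 kJ
ΔH = Σ(broken) − Σ(formed) = 3179 − 3154 = +25 kJ

ΔH ≈ +25 kJ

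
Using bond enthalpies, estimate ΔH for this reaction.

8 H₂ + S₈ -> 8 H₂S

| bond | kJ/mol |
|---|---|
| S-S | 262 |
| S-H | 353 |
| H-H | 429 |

Bonds broken (reactants):
  H-H: 8 × 429 = 3432
  S-S: 8 × 262 = 2096
  Σ(broken) = 5528 kJ
Bonds formed (products):
  S-H: 16 × 353 = 5648
  Σ(formed) = 5648 kJ
ΔH = Σ(broken) − Σ(formed) = 5528 − 5648 = −120 kJ

ΔH ≈ −120 kJ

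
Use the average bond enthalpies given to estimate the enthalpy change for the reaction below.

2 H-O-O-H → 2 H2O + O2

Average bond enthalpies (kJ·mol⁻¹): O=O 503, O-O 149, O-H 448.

ΔH ≈ −205 kJ

Bonds broken (reactants):
  O-H: 4 × 448 = 1792
  O-O: 2 × 149 = 298
  Σ(broken) = 2090 kJ
Bonds formed (products):
  O-H: 4 × 448 = 1792
  O=O: 1 × 503 = 503
  Σ(formed) = 2295 kJ
ΔH = Σ(broken) − Σ(formed) = 2090 − 2295 = −205 kJ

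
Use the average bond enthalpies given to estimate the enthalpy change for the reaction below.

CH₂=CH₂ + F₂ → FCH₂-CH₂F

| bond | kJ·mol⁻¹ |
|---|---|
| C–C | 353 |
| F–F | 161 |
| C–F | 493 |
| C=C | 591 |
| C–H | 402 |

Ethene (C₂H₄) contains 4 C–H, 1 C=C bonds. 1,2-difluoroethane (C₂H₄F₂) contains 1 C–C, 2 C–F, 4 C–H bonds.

Bonds broken (reactants):
  C–H: 4 × 402 = 1608
  C=C: 1 × 591 = 591
  F–F: 1 × 161 = 161
  Σ(broken) = 2360 kJ
Bonds formed (products):
  C–C: 1 × 353 = 353
  C–F: 2 × 493 = 986
  C–H: 4 × 402 = 1608
  Σ(formed) = 2947 kJ
ΔH = Σ(broken) − Σ(formed) = 2360 − 2947 = −587 kJ

ΔH ≈ −587 kJ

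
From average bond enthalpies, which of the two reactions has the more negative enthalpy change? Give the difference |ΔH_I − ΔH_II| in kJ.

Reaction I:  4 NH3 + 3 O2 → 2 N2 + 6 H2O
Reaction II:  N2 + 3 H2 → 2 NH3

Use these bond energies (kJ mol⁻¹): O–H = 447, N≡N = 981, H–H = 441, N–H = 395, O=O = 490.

Reaction I, by 1050 kJ

Reaction I:
  Bonds broken (reactants):
    N–H: 12 × 395 = 4740
    O=O: 3 × 490 = 1470
    Σ(broken) = 6210 kJ
  Bonds formed (products):
    N≡N: 2 × 981 = 1962
    O–H: 12 × 447 = 5364
    Σ(formed) = 7326 kJ
  ΔH_I = 6210 − 7326 = −1116 kJ
Reaction II:
  Bonds broken (reactants):
    H–H: 3 × 441 = 1323
    N≡N: 1 × 981 = 981
    Σ(broken) = 2304 kJ
  Bonds formed (products):
    N–H: 6 × 395 = 2370
    Σ(formed) = 2370 kJ
  ΔH_II = 2304 − 2370 = −66 kJ
ΔH_I − ΔH_II = −1050 kJ, so reaction I has the more negative ΔH; |ΔH_I − ΔH_II| = 1050 kJ.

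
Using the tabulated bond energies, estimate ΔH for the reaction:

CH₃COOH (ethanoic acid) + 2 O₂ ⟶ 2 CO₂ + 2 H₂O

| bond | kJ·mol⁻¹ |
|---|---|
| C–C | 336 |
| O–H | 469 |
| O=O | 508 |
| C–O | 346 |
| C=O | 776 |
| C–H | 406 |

Bonds broken (reactants):
  C–C: 1 × 336 = 336
  C–H: 3 × 406 = 1218
  C–O: 1 × 346 = 346
  C=O: 1 × 776 = 776
  O–H: 1 × 469 = 469
  O=O: 2 × 508 = 1016
  Σ(broken) = 4161 kJ
Bonds formed (products):
  C=O: 4 × 776 = 3104
  O–H: 4 × 469 = 1876
  Σ(formed) = 4980 kJ
ΔH = Σ(broken) − Σ(formed) = 4161 − 4980 = −819 kJ

ΔH ≈ −819 kJ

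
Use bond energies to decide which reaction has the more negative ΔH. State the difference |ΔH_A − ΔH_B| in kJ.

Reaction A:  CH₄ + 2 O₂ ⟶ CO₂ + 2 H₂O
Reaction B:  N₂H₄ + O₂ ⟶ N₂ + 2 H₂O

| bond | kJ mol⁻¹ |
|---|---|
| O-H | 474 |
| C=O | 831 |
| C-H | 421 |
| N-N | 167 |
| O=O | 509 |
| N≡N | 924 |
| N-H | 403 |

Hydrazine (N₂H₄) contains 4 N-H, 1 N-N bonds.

Reaction A, by 324 kJ

Reaction A:
  Bonds broken (reactants):
    C-H: 4 × 421 = 1684
    O=O: 2 × 509 = 1018
    Σ(broken) = 2702 kJ
  Bonds formed (products):
    C=O: 2 × 831 = 1662
    O-H: 4 × 474 = 1896
    Σ(formed) = 3558 kJ
  ΔH_A = 2702 − 3558 = −856 kJ
Reaction B:
  Bonds broken (reactants):
    N-H: 4 × 403 = 1612
    N-N: 1 × 167 = 167
    O=O: 1 × 509 = 509
    Σ(broken) = 2288 kJ
  Bonds formed (products):
    N≡N: 1 × 924 = 924
    O-H: 4 × 474 = 1896
    Σ(formed) = 2820 kJ
  ΔH_B = 2288 − 2820 = −532 kJ
ΔH_A − ΔH_B = −324 kJ, so reaction A has the more negative ΔH; |ΔH_A − ΔH_B| = 324 kJ.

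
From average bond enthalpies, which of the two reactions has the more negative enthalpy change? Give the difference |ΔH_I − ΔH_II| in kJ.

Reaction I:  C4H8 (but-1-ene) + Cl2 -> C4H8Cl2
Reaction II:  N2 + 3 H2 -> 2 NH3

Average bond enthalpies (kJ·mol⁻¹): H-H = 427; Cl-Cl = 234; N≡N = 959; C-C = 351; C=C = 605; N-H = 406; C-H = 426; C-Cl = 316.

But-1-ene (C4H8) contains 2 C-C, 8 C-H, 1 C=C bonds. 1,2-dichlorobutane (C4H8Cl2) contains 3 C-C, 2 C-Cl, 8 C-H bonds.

Reaction II, by 52 kJ

Reaction I:
  Bonds broken (reactants):
    C-C: 2 × 351 = 702
    C-H: 8 × 426 = 3408
    C=C: 1 × 605 = 605
    Cl-Cl: 1 × 234 = 234
    Σ(broken) = 4949 kJ
  Bonds formed (products):
    C-C: 3 × 351 = 1053
    C-Cl: 2 × 316 = 632
    C-H: 8 × 426 = 3408
    Σ(formed) = 5093 kJ
  ΔH_I = 4949 − 5093 = −144 kJ
Reaction II:
  Bonds broken (reactants):
    H-H: 3 × 427 = 1281
    N≡N: 1 × 959 = 959
    Σ(broken) = 2240 kJ
  Bonds formed (products):
    N-H: 6 × 406 = 2436
    Σ(formed) = 2436 kJ
  ΔH_II = 2240 − 2436 = −196 kJ
ΔH_I − ΔH_II = +52 kJ, so reaction II has the more negative ΔH; |ΔH_I − ΔH_II| = 52 kJ.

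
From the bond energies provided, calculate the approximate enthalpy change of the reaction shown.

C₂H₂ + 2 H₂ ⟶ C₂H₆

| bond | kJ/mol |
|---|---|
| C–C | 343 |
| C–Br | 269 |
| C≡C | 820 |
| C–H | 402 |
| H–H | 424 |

Bonds broken (reactants):
  C≡C: 1 × 820 = 820
  C–H: 2 × 402 = 804
  H–H: 2 × 424 = 848
  Σ(broken) = 2472 kJ
Bonds formed (products):
  C–C: 1 × 343 = 343
  C–H: 6 × 402 = 2412
  Σ(formed) = 2755 kJ
ΔH = Σ(broken) − Σ(formed) = 2472 − 2755 = −283 kJ

ΔH ≈ −283 kJ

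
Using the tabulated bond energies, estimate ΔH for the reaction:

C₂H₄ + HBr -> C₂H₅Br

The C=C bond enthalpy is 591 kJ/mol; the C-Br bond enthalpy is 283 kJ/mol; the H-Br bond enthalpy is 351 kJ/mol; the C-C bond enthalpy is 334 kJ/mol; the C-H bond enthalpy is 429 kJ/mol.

ΔH ≈ −104 kJ

Bonds broken (reactants):
  C-H: 4 × 429 = 1716
  C=C: 1 × 591 = 591
  H-Br: 1 × 351 = 351
  Σ(broken) = 2658 kJ
Bonds formed (products):
  C-Br: 1 × 283 = 283
  C-C: 1 × 334 = 334
  C-H: 5 × 429 = 2145
  Σ(formed) = 2762 kJ
ΔH = Σ(broken) − Σ(formed) = 2658 − 2762 = −104 kJ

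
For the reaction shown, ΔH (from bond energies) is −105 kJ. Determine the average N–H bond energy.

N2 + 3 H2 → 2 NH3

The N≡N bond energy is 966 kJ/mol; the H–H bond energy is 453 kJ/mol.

Let D be the N–H bond energy.
Σ(broken) = 3×453 + 1×966 = 2325
Σ(formed) = 6×D = 6D
ΔH = Σ(broken) − Σ(formed) = (2325) − (6D) = +2325 − 6D
Setting this equal to −105 kJ gives 6D = 2430, so D = 405 kJ/mol.

D(N–H) ≈ 405 kJ/mol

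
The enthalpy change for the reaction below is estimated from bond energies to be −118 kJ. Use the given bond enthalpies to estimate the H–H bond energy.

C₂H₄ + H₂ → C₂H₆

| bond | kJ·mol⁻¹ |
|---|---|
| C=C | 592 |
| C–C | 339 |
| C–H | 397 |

Let D be the H–H bond energy.
Σ(broken) = 4×397 + 1×592 + 1×D = 2180 + D
Σ(formed) = 1×339 + 6×397 = 2721
ΔH = Σ(broken) − Σ(formed) = (2180 + D) − (2721) = −541 + D
Setting this equal to −118 kJ gives D = 423 kJ/mol.

D(H–H) ≈ 423 kJ/mol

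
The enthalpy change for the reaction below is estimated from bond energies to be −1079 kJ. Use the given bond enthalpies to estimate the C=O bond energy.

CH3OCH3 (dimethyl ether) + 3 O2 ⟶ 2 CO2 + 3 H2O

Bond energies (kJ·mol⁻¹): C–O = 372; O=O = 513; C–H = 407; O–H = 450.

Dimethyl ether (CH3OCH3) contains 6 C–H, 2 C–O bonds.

D(C=O) ≈ 776 kJ/mol

Let D be the C=O bond energy.
Σ(broken) = 6×407 + 2×372 + 3×513 = 4725
Σ(formed) = 4×D + 6×450 = 2700 + 4D
ΔH = Σ(broken) − Σ(formed) = (4725) − (2700 + 4D) = +2025 − 4D
Setting this equal to −1079 kJ gives 4D = 3104, so D = 776 kJ/mol.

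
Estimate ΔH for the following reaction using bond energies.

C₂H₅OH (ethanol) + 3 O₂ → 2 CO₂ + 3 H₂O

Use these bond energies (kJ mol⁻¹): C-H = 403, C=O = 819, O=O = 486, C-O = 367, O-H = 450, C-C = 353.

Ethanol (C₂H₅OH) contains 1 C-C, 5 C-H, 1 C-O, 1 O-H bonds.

Bonds broken (reactants):
  C-C: 1 × 353 = 353
  C-H: 5 × 403 = 2015
  C-O: 1 × 367 = 367
  O-H: 1 × 450 = 450
  O=O: 3 × 486 = 1458
  Σ(broken) = 4643 kJ
Bonds formed (products):
  C=O: 4 × 819 = 3276
  O-H: 6 × 450 = 2700
  Σ(formed) = 5976 kJ
ΔH = Σ(broken) − Σ(formed) = 4643 − 5976 = −1333 kJ

ΔH ≈ −1333 kJ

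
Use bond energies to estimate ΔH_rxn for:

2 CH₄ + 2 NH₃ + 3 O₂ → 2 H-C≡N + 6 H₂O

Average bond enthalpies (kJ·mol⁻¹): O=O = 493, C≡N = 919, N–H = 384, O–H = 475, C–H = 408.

Bonds broken (reactants):
  C–H: 8 × 408 = 3264
  N–H: 6 × 384 = 2304
  O=O: 3 × 493 = 1479
  Σ(broken) = 7047 kJ
Bonds formed (products):
  C≡N: 2 × 919 = 1838
  C–H: 2 × 408 = 816
  O–H: 12 × 475 = 5700
  Σ(formed) = 8354 kJ
ΔH = Σ(broken) − Σ(formed) = 7047 − 8354 = −1307 kJ

ΔH ≈ −1307 kJ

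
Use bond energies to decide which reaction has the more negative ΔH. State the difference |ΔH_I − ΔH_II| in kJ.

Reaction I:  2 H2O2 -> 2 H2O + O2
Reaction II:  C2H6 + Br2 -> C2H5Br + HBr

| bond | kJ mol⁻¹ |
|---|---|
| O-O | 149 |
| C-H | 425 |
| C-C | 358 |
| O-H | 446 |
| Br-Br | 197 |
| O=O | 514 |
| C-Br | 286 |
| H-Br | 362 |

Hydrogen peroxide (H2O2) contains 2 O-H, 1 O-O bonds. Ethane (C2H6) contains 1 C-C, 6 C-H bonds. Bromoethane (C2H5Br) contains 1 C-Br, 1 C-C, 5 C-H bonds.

Reaction I:
  Bonds broken (reactants):
    O-H: 4 × 446 = 1784
    O-O: 2 × 149 = 298
    Σ(broken) = 2082 kJ
  Bonds formed (products):
    O-H: 4 × 446 = 1784
    O=O: 1 × 514 = 514
    Σ(formed) = 2298 kJ
  ΔH_I = 2082 − 2298 = −216 kJ
Reaction II:
  Bonds broken (reactants):
    Br-Br: 1 × 197 = 197
    C-C: 1 × 358 = 358
    C-H: 6 × 425 = 2550
    Σ(broken) = 3105 kJ
  Bonds formed (products):
    C-Br: 1 × 286 = 286
    C-C: 1 × 358 = 358
    C-H: 5 × 425 = 2125
    H-Br: 1 × 362 = 362
    Σ(formed) = 3131 kJ
  ΔH_II = 3105 − 3131 = −26 kJ
ΔH_I − ΔH_II = −190 kJ, so reaction I has the more negative ΔH; |ΔH_I − ΔH_II| = 190 kJ.

Reaction I, by 190 kJ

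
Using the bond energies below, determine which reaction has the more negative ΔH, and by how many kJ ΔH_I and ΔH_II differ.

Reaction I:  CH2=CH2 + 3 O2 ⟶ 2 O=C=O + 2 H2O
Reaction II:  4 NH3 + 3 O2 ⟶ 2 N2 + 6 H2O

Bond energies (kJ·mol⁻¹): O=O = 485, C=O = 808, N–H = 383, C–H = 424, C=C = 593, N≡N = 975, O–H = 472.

Reaction I:
  Bonds broken (reactants):
    C–H: 4 × 424 = 1696
    C=C: 1 × 593 = 593
    O=O: 3 × 485 = 1455
    Σ(broken) = 3744 kJ
  Bonds formed (products):
    C=O: 4 × 808 = 3232
    O–H: 4 × 472 = 1888
    Σ(formed) = 5120 kJ
  ΔH_I = 3744 − 5120 = −1376 kJ
Reaction II:
  Bonds broken (reactants):
    N–H: 12 × 383 = 4596
    O=O: 3 × 485 = 1455
    Σ(broken) = 6051 kJ
  Bonds formed (products):
    N≡N: 2 × 975 = 1950
    O–H: 12 × 472 = 5664
    Σ(formed) = 7614 kJ
  ΔH_II = 6051 − 7614 = −1563 kJ
ΔH_I − ΔH_II = +187 kJ, so reaction II has the more negative ΔH; |ΔH_I − ΔH_II| = 187 kJ.

Reaction II, by 187 kJ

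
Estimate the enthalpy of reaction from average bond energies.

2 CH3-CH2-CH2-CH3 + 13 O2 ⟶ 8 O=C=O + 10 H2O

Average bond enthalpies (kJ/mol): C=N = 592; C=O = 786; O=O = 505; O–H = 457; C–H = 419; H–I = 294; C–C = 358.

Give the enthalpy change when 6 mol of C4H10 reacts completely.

ΔH = −13869 kJ

Bonds broken (reactants):
  C–C: 6 × 358 = 2148
  C–H: 20 × 419 = 8380
  O=O: 13 × 505 = 6565
  Σ(broken) = 17093 kJ
Bonds formed (products):
  C=O: 16 × 786 = 12576
  O–H: 20 × 457 = 9140
  Σ(formed) = 21716 kJ
ΔH = Σ(broken) − Σ(formed) = 17093 − 21716 = −4623 kJ
For 3× the reaction as written: 3 × (−4623) = −13869 kJ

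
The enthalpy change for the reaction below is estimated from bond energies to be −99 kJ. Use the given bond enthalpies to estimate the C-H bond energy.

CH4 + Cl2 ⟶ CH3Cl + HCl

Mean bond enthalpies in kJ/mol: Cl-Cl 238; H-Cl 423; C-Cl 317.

D(C-H) ≈ 403 kJ/mol

Let D be the C-H bond energy.
Σ(broken) = 4×D + 1×238 = 238 + 4D
Σ(formed) = 1×317 + 3×D + 1×423 = 740 + 3D
ΔH = Σ(broken) − Σ(formed) = (238 + 4D) − (740 + 3D) = −502 + D
Setting this equal to −99 kJ gives D = 403 kJ/mol.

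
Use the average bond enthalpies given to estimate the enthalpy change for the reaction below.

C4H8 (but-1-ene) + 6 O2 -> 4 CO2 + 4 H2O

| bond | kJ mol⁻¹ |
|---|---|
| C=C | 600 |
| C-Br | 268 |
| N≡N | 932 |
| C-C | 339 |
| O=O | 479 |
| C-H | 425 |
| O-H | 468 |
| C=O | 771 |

ΔH ≈ −2360 kJ

Bonds broken (reactants):
  C-C: 2 × 339 = 678
  C-H: 8 × 425 = 3400
  C=C: 1 × 600 = 600
  O=O: 6 × 479 = 2874
  Σ(broken) = 7552 kJ
Bonds formed (products):
  C=O: 8 × 771 = 6168
  O-H: 8 × 468 = 3744
  Σ(formed) = 9912 kJ
ΔH = Σ(broken) − Σ(formed) = 7552 − 9912 = −2360 kJ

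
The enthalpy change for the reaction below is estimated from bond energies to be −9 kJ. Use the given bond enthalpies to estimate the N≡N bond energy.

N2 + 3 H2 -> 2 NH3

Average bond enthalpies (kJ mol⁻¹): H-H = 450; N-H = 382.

Let D be the N≡N bond energy.
Σ(broken) = 3×450 + 1×D = 1350 + D
Σ(formed) = 6×382 = 2292
ΔH = Σ(broken) − Σ(formed) = (1350 + D) − (2292) = −942 + D
Setting this equal to −9 kJ gives D = 933 kJ/mol.

D(N≡N) ≈ 933 kJ/mol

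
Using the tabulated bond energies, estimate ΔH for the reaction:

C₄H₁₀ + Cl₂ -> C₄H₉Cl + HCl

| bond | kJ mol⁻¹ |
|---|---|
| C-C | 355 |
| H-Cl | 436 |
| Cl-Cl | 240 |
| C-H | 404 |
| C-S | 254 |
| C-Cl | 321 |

Bonds broken (reactants):
  C-C: 3 × 355 = 1065
  C-H: 10 × 404 = 4040
  Cl-Cl: 1 × 240 = 240
  Σ(broken) = 5345 kJ
Bonds formed (products):
  C-C: 3 × 355 = 1065
  C-Cl: 1 × 321 = 321
  C-H: 9 × 404 = 3636
  H-Cl: 1 × 436 = 436
  Σ(formed) = 5458 kJ
ΔH = Σ(broken) − Σ(formed) = 5345 − 5458 = −113 kJ

ΔH ≈ −113 kJ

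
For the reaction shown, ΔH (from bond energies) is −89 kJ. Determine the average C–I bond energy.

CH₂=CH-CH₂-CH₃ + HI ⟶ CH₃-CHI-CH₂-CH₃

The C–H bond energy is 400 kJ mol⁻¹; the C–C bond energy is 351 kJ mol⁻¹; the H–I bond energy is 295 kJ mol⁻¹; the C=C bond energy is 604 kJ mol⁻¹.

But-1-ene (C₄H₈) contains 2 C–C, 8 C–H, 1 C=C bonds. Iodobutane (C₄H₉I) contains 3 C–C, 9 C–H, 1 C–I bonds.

D(C–I) ≈ 237 kJ/mol

Let D be the C–I bond energy.
Σ(broken) = 2×351 + 8×400 + 1×604 + 1×295 = 4801
Σ(formed) = 3×351 + 9×400 + 1×D = 4653 + D
ΔH = Σ(broken) − Σ(formed) = (4801) − (4653 + D) = +148 − D
Setting this equal to −89 kJ gives D = 237 kJ/mol.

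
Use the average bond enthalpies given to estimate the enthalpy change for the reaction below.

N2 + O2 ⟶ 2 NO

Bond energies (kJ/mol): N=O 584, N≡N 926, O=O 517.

Bonds broken (reactants):
  N≡N: 1 × 926 = 926
  O=O: 1 × 517 = 517
  Σ(broken) = 1443 kJ
Bonds formed (products):
  N=O: 2 × 584 = 1168
  Σ(formed) = 1168 kJ
ΔH = Σ(broken) − Σ(formed) = 1443 − 1168 = +275 kJ

ΔH ≈ +275 kJ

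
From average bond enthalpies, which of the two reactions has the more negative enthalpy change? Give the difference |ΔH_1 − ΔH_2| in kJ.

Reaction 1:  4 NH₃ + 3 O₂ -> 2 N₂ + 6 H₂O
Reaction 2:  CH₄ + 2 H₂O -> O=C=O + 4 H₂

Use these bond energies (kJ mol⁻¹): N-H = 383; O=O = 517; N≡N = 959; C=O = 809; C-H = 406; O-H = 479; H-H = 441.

Reaction 1, by 1677 kJ

Reaction 1:
  Bonds broken (reactants):
    N-H: 12 × 383 = 4596
    O=O: 3 × 517 = 1551
    Σ(broken) = 6147 kJ
  Bonds formed (products):
    N≡N: 2 × 959 = 1918
    O-H: 12 × 479 = 5748
    Σ(formed) = 7666 kJ
  ΔH_1 = 6147 − 7666 = −1519 kJ
Reaction 2:
  Bonds broken (reactants):
    C-H: 4 × 406 = 1624
    O-H: 4 × 479 = 1916
    Σ(broken) = 3540 kJ
  Bonds formed (products):
    C=O: 2 × 809 = 1618
    H-H: 4 × 441 = 1764
    Σ(formed) = 3382 kJ
  ΔH_2 = 3540 − 3382 = +158 kJ
ΔH_1 − ΔH_2 = −1677 kJ, so reaction 1 has the more negative ΔH; |ΔH_1 − ΔH_2| = 1677 kJ.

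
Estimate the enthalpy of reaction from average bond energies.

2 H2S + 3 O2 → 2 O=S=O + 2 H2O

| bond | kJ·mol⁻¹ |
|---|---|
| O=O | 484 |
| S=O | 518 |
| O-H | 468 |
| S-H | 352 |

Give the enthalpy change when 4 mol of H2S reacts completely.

ΔH = −2168 kJ

Bonds broken (reactants):
  O=O: 3 × 484 = 1452
  S-H: 4 × 352 = 1408
  Σ(broken) = 2860 kJ
Bonds formed (products):
  O-H: 4 × 468 = 1872
  S=O: 4 × 518 = 2072
  Σ(formed) = 3944 kJ
ΔH = Σ(broken) − Σ(formed) = 2860 − 3944 = −1084 kJ
For 2× the reaction as written: 2 × (−1084) = −2168 kJ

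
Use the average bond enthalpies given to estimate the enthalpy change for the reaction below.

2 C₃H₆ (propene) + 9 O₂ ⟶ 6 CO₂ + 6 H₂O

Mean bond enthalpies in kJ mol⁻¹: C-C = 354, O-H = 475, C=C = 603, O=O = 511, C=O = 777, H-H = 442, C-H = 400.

ΔH ≈ −3711 kJ

Bonds broken (reactants):
  C-C: 2 × 354 = 708
  C-H: 12 × 400 = 4800
  C=C: 2 × 603 = 1206
  O=O: 9 × 511 = 4599
  Σ(broken) = 11313 kJ
Bonds formed (products):
  C=O: 12 × 777 = 9324
  O-H: 12 × 475 = 5700
  Σ(formed) = 15024 kJ
ΔH = Σ(broken) − Σ(formed) = 11313 − 15024 = −3711 kJ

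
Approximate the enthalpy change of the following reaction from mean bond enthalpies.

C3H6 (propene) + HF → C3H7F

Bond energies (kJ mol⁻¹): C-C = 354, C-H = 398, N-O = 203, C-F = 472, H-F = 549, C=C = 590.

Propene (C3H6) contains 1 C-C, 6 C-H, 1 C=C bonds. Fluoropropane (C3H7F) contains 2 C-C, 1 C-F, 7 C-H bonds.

ΔH ≈ −85 kJ

Bonds broken (reactants):
  C-C: 1 × 354 = 354
  C-H: 6 × 398 = 2388
  C=C: 1 × 590 = 590
  H-F: 1 × 549 = 549
  Σ(broken) = 3881 kJ
Bonds formed (products):
  C-C: 2 × 354 = 708
  C-F: 1 × 472 = 472
  C-H: 7 × 398 = 2786
  Σ(formed) = 3966 kJ
ΔH = Σ(broken) − Σ(formed) = 3881 − 3966 = −85 kJ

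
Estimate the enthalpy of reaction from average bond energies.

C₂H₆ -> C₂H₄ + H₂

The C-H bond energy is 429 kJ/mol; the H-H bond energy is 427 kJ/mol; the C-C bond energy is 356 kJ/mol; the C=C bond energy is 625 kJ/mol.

ΔH ≈ +162 kJ

Bonds broken (reactants):
  C-C: 1 × 356 = 356
  C-H: 6 × 429 = 2574
  Σ(broken) = 2930 kJ
Bonds formed (products):
  C-H: 4 × 429 = 1716
  C=C: 1 × 625 = 625
  H-H: 1 × 427 = 427
  Σ(formed) = 2768 kJ
ΔH = Σ(broken) − Σ(formed) = 2930 − 2768 = +162 kJ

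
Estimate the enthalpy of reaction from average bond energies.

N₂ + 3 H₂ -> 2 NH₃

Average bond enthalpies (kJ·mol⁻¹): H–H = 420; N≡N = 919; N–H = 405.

ΔH ≈ −251 kJ

Bonds broken (reactants):
  H–H: 3 × 420 = 1260
  N≡N: 1 × 919 = 919
  Σ(broken) = 2179 kJ
Bonds formed (products):
  N–H: 6 × 405 = 2430
  Σ(formed) = 2430 kJ
ΔH = Σ(broken) − Σ(formed) = 2179 − 2430 = −251 kJ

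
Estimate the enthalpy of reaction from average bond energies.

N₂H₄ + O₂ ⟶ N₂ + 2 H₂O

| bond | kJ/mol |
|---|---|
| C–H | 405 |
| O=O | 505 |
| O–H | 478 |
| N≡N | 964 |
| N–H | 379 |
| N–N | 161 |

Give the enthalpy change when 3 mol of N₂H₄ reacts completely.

ΔH = −2082 kJ

Bonds broken (reactants):
  N–H: 4 × 379 = 1516
  N–N: 1 × 161 = 161
  O=O: 1 × 505 = 505
  Σ(broken) = 2182 kJ
Bonds formed (products):
  N≡N: 1 × 964 = 964
  O–H: 4 × 478 = 1912
  Σ(formed) = 2876 kJ
ΔH = Σ(broken) − Σ(formed) = 2182 − 2876 = −694 kJ
For 3× the reaction as written: 3 × (−694) = −2082 kJ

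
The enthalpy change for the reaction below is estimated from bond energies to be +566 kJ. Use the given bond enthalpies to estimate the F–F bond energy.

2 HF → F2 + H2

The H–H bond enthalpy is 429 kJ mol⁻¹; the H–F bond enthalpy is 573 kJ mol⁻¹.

D(F–F) ≈ 151 kJ/mol

Let D be the F–F bond energy.
Σ(broken) = 2×573 = 1146
Σ(formed) = 1×D + 1×429 = 429 + D
ΔH = Σ(broken) − Σ(formed) = (1146) − (429 + D) = +717 − D
Setting this equal to +566 kJ gives D = 151 kJ/mol.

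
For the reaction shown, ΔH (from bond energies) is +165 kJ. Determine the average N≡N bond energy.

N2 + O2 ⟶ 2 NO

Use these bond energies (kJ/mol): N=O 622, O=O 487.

Let D be the N≡N bond energy.
Σ(broken) = 1×D + 1×487 = 487 + D
Σ(formed) = 2×622 = 1244
ΔH = Σ(broken) − Σ(formed) = (487 + D) − (1244) = −757 + D
Setting this equal to +165 kJ gives D = 922 kJ/mol.

D(N≡N) ≈ 922 kJ/mol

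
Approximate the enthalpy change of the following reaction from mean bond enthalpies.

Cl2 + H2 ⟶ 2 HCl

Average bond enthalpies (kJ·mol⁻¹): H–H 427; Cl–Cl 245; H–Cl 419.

ΔH ≈ −166 kJ

Bonds broken (reactants):
  Cl–Cl: 1 × 245 = 245
  H–H: 1 × 427 = 427
  Σ(broken) = 672 kJ
Bonds formed (products):
  H–Cl: 2 × 419 = 838
  Σ(formed) = 838 kJ
ΔH = Σ(broken) − Σ(formed) = 672 − 838 = −166 kJ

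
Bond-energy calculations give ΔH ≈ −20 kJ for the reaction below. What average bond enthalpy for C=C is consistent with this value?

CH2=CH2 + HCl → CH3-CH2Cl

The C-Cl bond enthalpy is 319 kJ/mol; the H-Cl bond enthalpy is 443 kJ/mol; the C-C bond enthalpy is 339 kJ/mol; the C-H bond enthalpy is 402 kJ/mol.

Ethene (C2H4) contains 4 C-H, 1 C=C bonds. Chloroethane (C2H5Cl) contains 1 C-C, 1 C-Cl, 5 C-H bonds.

D(C=C) ≈ 597 kJ/mol

Let D be the C=C bond energy.
Σ(broken) = 4×402 + 1×D + 1×443 = 2051 + D
Σ(formed) = 1×339 + 1×319 + 5×402 = 2668
ΔH = Σ(broken) − Σ(formed) = (2051 + D) − (2668) = −617 + D
Setting this equal to −20 kJ gives D = 597 kJ/mol.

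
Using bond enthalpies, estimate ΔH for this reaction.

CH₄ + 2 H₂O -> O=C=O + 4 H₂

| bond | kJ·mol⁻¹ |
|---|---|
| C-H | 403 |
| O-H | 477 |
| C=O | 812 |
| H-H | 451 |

ΔH ≈ +92 kJ

Bonds broken (reactants):
  C-H: 4 × 403 = 1612
  O-H: 4 × 477 = 1908
  Σ(broken) = 3520 kJ
Bonds formed (products):
  C=O: 2 × 812 = 1624
  H-H: 4 × 451 = 1804
  Σ(formed) = 3428 kJ
ΔH = Σ(broken) − Σ(formed) = 3520 − 3428 = +92 kJ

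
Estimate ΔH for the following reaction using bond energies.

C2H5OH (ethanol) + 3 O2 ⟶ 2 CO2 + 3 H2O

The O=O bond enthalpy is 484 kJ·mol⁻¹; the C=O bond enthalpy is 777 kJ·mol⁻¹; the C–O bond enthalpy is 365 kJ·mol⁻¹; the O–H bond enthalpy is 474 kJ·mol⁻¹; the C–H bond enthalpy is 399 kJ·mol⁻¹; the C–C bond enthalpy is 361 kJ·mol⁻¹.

ΔH ≈ −1305 kJ

Bonds broken (reactants):
  C–C: 1 × 361 = 361
  C–H: 5 × 399 = 1995
  C–O: 1 × 365 = 365
  O–H: 1 × 474 = 474
  O=O: 3 × 484 = 1452
  Σ(broken) = 4647 kJ
Bonds formed (products):
  C=O: 4 × 777 = 3108
  O–H: 6 × 474 = 2844
  Σ(formed) = 5952 kJ
ΔH = Σ(broken) − Σ(formed) = 4647 − 5952 = −1305 kJ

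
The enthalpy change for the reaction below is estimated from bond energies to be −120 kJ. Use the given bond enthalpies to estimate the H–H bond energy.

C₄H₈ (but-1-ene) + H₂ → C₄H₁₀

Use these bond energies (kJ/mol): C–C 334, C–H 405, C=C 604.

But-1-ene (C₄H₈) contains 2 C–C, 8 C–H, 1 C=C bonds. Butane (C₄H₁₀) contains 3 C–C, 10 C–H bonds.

Let D be the H–H bond energy.
Σ(broken) = 2×334 + 8×405 + 1×604 + 1×D = 4512 + D
Σ(formed) = 3×334 + 10×405 = 5052
ΔH = Σ(broken) − Σ(formed) = (4512 + D) − (5052) = −540 + D
Setting this equal to −120 kJ gives D = 420 kJ/mol.

D(H–H) ≈ 420 kJ/mol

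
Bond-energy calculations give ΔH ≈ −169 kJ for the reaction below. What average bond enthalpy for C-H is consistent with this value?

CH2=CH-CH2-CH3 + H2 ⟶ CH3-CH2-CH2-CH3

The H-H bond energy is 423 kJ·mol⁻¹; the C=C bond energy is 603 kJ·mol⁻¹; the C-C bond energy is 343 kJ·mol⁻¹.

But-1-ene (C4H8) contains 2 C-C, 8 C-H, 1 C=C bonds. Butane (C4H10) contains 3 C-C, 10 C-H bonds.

D(C-H) ≈ 426 kJ/mol

Let D be the C-H bond energy.
Σ(broken) = 2×343 + 8×D + 1×603 + 1×423 = 1712 + 8D
Σ(formed) = 3×343 + 10×D = 1029 + 10D
ΔH = Σ(broken) − Σ(formed) = (1712 + 8D) − (1029 + 10D) = +683 − 2D
Setting this equal to −169 kJ gives 2D = 852, so D = 426 kJ/mol.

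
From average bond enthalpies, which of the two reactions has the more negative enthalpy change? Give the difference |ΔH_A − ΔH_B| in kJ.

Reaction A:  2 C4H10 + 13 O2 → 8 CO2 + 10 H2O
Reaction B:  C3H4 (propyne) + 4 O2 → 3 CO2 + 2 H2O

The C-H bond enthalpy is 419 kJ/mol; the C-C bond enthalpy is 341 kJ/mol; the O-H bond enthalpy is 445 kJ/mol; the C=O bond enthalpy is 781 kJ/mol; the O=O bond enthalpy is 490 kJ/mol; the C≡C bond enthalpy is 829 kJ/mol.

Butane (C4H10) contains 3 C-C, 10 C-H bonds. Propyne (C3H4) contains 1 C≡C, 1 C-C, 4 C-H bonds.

Reaction A:
  Bonds broken (reactants):
    C-C: 6 × 341 = 2046
    C-H: 20 × 419 = 8380
    O=O: 13 × 490 = 6370
    Σ(broken) = 16796 kJ
  Bonds formed (products):
    C=O: 16 × 781 = 12496
    O-H: 20 × 445 = 8900
    Σ(formed) = 21396 kJ
  ΔH_A = 16796 − 21396 = −4600 kJ
Reaction B:
  Bonds broken (reactants):
    C≡C: 1 × 829 = 829
    C-C: 1 × 341 = 341
    C-H: 4 × 419 = 1676
    O=O: 4 × 490 = 1960
    Σ(broken) = 4806 kJ
  Bonds formed (products):
    C=O: 6 × 781 = 4686
    O-H: 4 × 445 = 1780
    Σ(formed) = 6466 kJ
  ΔH_B = 4806 − 6466 = −1660 kJ
ΔH_A − ΔH_B = −2940 kJ, so reaction A has the more negative ΔH; |ΔH_A − ΔH_B| = 2940 kJ.

Reaction A, by 2940 kJ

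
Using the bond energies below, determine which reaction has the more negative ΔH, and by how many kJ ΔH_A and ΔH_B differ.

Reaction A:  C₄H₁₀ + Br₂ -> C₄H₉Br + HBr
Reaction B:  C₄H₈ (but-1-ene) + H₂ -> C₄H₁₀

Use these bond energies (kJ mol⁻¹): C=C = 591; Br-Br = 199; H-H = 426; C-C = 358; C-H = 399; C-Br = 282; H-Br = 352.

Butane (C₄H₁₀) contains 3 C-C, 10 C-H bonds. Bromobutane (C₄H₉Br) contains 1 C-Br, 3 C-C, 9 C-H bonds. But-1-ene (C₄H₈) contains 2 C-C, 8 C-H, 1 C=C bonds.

Reaction B, by 103 kJ

Reaction A:
  Bonds broken (reactants):
    Br-Br: 1 × 199 = 199
    C-C: 3 × 358 = 1074
    C-H: 10 × 399 = 3990
    Σ(broken) = 5263 kJ
  Bonds formed (products):
    C-Br: 1 × 282 = 282
    C-C: 3 × 358 = 1074
    C-H: 9 × 399 = 3591
    H-Br: 1 × 352 = 352
    Σ(formed) = 5299 kJ
  ΔH_A = 5263 − 5299 = −36 kJ
Reaction B:
  Bonds broken (reactants):
    C-C: 2 × 358 = 716
    C-H: 8 × 399 = 3192
    C=C: 1 × 591 = 591
    H-H: 1 × 426 = 426
    Σ(broken) = 4925 kJ
  Bonds formed (products):
    C-C: 3 × 358 = 1074
    C-H: 10 × 399 = 3990
    Σ(formed) = 5064 kJ
  ΔH_B = 4925 − 5064 = −139 kJ
ΔH_A − ΔH_B = +103 kJ, so reaction B has the more negative ΔH; |ΔH_A − ΔH_B| = 103 kJ.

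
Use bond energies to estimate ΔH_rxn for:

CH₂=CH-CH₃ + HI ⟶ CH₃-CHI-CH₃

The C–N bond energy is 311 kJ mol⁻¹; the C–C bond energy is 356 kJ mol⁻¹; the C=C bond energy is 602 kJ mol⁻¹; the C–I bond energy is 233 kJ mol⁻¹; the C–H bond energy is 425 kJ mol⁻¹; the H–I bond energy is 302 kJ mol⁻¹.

ΔH ≈ −110 kJ

Bonds broken (reactants):
  C–C: 1 × 356 = 356
  C–H: 6 × 425 = 2550
  C=C: 1 × 602 = 602
  H–I: 1 × 302 = 302
  Σ(broken) = 3810 kJ
Bonds formed (products):
  C–C: 2 × 356 = 712
  C–H: 7 × 425 = 2975
  C–I: 1 × 233 = 233
  Σ(formed) = 3920 kJ
ΔH = Σ(broken) − Σ(formed) = 3810 − 3920 = −110 kJ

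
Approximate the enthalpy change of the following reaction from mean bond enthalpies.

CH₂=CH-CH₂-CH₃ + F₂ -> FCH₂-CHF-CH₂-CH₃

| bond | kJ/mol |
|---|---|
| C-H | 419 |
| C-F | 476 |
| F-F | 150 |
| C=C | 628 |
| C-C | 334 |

ΔH ≈ −508 kJ

Bonds broken (reactants):
  C-C: 2 × 334 = 668
  C-H: 8 × 419 = 3352
  C=C: 1 × 628 = 628
  F-F: 1 × 150 = 150
  Σ(broken) = 4798 kJ
Bonds formed (products):
  C-C: 3 × 334 = 1002
  C-F: 2 × 476 = 952
  C-H: 8 × 419 = 3352
  Σ(formed) = 5306 kJ
ΔH = Σ(broken) − Σ(formed) = 4798 − 5306 = −508 kJ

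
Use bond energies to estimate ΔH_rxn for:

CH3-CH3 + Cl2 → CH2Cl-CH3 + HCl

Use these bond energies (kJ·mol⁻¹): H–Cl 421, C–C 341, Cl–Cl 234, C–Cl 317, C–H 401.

ΔH ≈ −103 kJ

Bonds broken (reactants):
  C–C: 1 × 341 = 341
  C–H: 6 × 401 = 2406
  Cl–Cl: 1 × 234 = 234
  Σ(broken) = 2981 kJ
Bonds formed (products):
  C–C: 1 × 341 = 341
  C–Cl: 1 × 317 = 317
  C–H: 5 × 401 = 2005
  H–Cl: 1 × 421 = 421
  Σ(formed) = 3084 kJ
ΔH = Σ(broken) − Σ(formed) = 2981 − 3084 = −103 kJ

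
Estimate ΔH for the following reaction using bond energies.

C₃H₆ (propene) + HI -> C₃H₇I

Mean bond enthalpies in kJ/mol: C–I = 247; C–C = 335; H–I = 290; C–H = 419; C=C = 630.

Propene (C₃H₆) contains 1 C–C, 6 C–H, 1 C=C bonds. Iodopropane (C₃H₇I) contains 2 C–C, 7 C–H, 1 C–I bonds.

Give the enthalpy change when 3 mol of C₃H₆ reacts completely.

ΔH = −243 kJ

Bonds broken (reactants):
  C–C: 1 × 335 = 335
  C–H: 6 × 419 = 2514
  C=C: 1 × 630 = 630
  H–I: 1 × 290 = 290
  Σ(broken) = 3769 kJ
Bonds formed (products):
  C–C: 2 × 335 = 670
  C–H: 7 × 419 = 2933
  C–I: 1 × 247 = 247
  Σ(formed) = 3850 kJ
ΔH = Σ(broken) − Σ(formed) = 3769 − 3850 = −81 kJ
For 3× the reaction as written: 3 × (−81) = −243 kJ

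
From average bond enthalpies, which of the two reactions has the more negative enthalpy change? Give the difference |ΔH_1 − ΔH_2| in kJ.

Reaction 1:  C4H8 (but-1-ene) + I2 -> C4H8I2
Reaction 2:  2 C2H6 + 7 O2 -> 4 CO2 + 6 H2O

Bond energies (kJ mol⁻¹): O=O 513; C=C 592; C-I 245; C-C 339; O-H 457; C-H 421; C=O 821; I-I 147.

Reaction 1:
  Bonds broken (reactants):
    C-C: 2 × 339 = 678
    C-H: 8 × 421 = 3368
    C=C: 1 × 592 = 592
    I-I: 1 × 147 = 147
    Σ(broken) = 4785 kJ
  Bonds formed (products):
    C-C: 3 × 339 = 1017
    C-H: 8 × 421 = 3368
    C-I: 2 × 245 = 490
    Σ(formed) = 4875 kJ
  ΔH_1 = 4785 − 4875 = −90 kJ
Reaction 2:
  Bonds broken (reactants):
    C-C: 2 × 339 = 678
    C-H: 12 × 421 = 5052
    O=O: 7 × 513 = 3591
    Σ(broken) = 9321 kJ
  Bonds formed (products):
    C=O: 8 × 821 = 6568
    O-H: 12 × 457 = 5484
    Σ(formed) = 12052 kJ
  ΔH_2 = 9321 − 12052 = −2731 kJ
ΔH_1 − ΔH_2 = +2641 kJ, so reaction 2 has the more negative ΔH; |ΔH_1 − ΔH_2| = 2641 kJ.

Reaction 2, by 2641 kJ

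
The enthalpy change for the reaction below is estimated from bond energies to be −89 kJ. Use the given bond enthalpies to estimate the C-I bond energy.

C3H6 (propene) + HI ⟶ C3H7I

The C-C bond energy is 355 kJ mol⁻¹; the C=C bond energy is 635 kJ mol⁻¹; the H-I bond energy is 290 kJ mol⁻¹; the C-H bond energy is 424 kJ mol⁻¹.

D(C-I) ≈ 235 kJ/mol

Let D be the C-I bond energy.
Σ(broken) = 1×355 + 6×424 + 1×635 + 1×290 = 3824
Σ(formed) = 2×355 + 7×424 + 1×D = 3678 + D
ΔH = Σ(broken) − Σ(formed) = (3824) − (3678 + D) = +146 − D
Setting this equal to −89 kJ gives D = 235 kJ/mol.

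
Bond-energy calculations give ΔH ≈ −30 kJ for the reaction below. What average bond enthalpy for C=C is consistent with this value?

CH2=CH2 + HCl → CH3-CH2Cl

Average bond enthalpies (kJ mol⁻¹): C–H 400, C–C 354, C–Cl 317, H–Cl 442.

Let D be the C=C bond energy.
Σ(broken) = 4×400 + 1×D + 1×442 = 2042 + D
Σ(formed) = 1×354 + 1×317 + 5×400 = 2671
ΔH = Σ(broken) − Σ(formed) = (2042 + D) − (2671) = −629 + D
Setting this equal to −30 kJ gives D = 599 kJ/mol.

D(C=C) ≈ 599 kJ/mol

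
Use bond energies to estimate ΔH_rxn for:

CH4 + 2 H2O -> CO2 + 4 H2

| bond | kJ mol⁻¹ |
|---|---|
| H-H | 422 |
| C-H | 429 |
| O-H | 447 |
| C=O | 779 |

ΔH ≈ +258 kJ

Bonds broken (reactants):
  C-H: 4 × 429 = 1716
  O-H: 4 × 447 = 1788
  Σ(broken) = 3504 kJ
Bonds formed (products):
  C=O: 2 × 779 = 1558
  H-H: 4 × 422 = 1688
  Σ(formed) = 3246 kJ
ΔH = Σ(broken) − Σ(formed) = 3504 − 3246 = +258 kJ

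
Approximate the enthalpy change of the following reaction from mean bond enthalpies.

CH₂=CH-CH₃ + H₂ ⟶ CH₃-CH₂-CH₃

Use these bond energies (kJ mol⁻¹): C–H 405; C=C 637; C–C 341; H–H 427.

ΔH ≈ −87 kJ

Bonds broken (reactants):
  C–C: 1 × 341 = 341
  C–H: 6 × 405 = 2430
  C=C: 1 × 637 = 637
  H–H: 1 × 427 = 427
  Σ(broken) = 3835 kJ
Bonds formed (products):
  C–C: 2 × 341 = 682
  C–H: 8 × 405 = 3240
  Σ(formed) = 3922 kJ
ΔH = Σ(broken) − Σ(formed) = 3835 − 3922 = −87 kJ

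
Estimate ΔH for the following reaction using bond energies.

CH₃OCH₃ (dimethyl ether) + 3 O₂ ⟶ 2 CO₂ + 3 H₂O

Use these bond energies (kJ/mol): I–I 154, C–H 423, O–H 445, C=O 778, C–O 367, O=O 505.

Bonds broken (reactants):
  C–H: 6 × 423 = 2538
  C–O: 2 × 367 = 734
  O=O: 3 × 505 = 1515
  Σ(broken) = 4787 kJ
Bonds formed (products):
  C=O: 4 × 778 = 3112
  O–H: 6 × 445 = 2670
  Σ(formed) = 5782 kJ
ΔH = Σ(broken) − Σ(formed) = 4787 − 5782 = −995 kJ

ΔH ≈ −995 kJ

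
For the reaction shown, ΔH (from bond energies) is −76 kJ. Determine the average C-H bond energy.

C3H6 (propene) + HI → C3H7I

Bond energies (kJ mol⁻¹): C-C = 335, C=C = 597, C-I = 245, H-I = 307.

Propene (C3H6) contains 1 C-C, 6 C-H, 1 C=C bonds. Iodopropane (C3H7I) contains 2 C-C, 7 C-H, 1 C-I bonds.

Let D be the C-H bond energy.
Σ(broken) = 1×335 + 6×D + 1×597 + 1×307 = 1239 + 6D
Σ(formed) = 2×335 + 7×D + 1×245 = 915 + 7D
ΔH = Σ(broken) − Σ(formed) = (1239 + 6D) − (915 + 7D) = +324 − D
Setting this equal to −76 kJ gives D = 400 kJ/mol.

D(C-H) ≈ 400 kJ/mol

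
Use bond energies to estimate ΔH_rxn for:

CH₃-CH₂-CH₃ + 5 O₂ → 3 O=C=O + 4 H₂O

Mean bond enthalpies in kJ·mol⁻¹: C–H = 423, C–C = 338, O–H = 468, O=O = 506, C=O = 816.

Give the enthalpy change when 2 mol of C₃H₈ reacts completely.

Bonds broken (reactants):
  C–C: 2 × 338 = 676
  C–H: 8 × 423 = 3384
  O=O: 5 × 506 = 2530
  Σ(broken) = 6590 kJ
Bonds formed (products):
  C=O: 6 × 816 = 4896
  O–H: 8 × 468 = 3744
  Σ(formed) = 8640 kJ
ΔH = Σ(broken) − Σ(formed) = 6590 − 8640 = −2050 kJ
For 2× the reaction as written: 2 × (−2050) = −4100 kJ

ΔH = −4100 kJ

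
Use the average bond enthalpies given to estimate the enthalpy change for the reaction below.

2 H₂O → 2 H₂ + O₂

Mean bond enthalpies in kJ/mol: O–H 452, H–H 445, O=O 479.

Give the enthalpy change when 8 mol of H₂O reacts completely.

Bonds broken (reactants):
  O–H: 4 × 452 = 1808
  Σ(broken) = 1808 kJ
Bonds formed (products):
  H–H: 2 × 445 = 890
  O=O: 1 × 479 = 479
  Σ(formed) = 1369 kJ
ΔH = Σ(broken) − Σ(formed) = 1808 − 1369 = +439 kJ
For 4× the reaction as written: 4 × (+439) = +1756 kJ

ΔH = +1756 kJ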